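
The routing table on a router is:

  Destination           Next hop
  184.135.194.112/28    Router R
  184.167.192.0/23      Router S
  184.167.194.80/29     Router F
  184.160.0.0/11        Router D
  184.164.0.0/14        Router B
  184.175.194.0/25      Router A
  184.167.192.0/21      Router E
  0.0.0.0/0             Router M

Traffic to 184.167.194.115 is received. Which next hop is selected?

Router E

Routes whose prefix contains 184.167.194.115:
  0.0.0.0/0 (default, matches everything) -> Router M
  184.160.0.0/11 (184.160.0.0 - 184.191.255.255) -> Router D
  184.164.0.0/14 (184.164.0.0 - 184.167.255.255) -> Router B
  184.167.192.0/21 (184.167.192.0 - 184.167.199.255) -> Router E
More-specific entries that do NOT match:
  184.167.194.80/29 (184.167.194.80 - 184.167.194.87) does not contain 184.167.194.115
  184.135.194.112/28 (184.135.194.112 - 184.135.194.127) does not contain 184.167.194.115
  184.175.194.0/25 (184.175.194.0 - 184.175.194.127) does not contain 184.167.194.115
  184.167.192.0/23 (184.167.192.0 - 184.167.193.255) does not contain 184.167.194.115
Longest matching prefix is /21 -> next hop Router E.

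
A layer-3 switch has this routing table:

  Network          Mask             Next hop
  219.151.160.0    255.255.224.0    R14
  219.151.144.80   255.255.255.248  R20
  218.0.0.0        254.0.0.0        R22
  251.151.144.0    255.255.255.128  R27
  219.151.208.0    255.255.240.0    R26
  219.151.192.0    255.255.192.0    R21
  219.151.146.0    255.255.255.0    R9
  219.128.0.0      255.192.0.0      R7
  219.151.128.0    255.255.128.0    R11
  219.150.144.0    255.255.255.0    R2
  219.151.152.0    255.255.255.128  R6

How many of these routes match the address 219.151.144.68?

3

Prefixes containing 219.151.144.68:
  218.0.0.0/7 (218.0.0.0 - 219.255.255.255)
  219.128.0.0/10 (219.128.0.0 - 219.191.255.255)
  219.151.128.0/17 (219.151.128.0 - 219.151.255.255)
Total matching entries: 3.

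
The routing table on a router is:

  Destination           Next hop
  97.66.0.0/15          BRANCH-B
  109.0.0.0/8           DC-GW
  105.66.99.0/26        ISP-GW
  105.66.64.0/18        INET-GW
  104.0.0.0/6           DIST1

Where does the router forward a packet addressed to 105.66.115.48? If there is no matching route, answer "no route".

INET-GW

Routes whose prefix contains 105.66.115.48:
  104.0.0.0/6 (104.0.0.0 - 107.255.255.255) -> DIST1
  105.66.64.0/18 (105.66.64.0 - 105.66.127.255) -> INET-GW
More-specific entries that do NOT match:
  105.66.99.0/26 (105.66.99.0 - 105.66.99.63) does not contain 105.66.115.48
Longest matching prefix is /18 -> next hop INET-GW.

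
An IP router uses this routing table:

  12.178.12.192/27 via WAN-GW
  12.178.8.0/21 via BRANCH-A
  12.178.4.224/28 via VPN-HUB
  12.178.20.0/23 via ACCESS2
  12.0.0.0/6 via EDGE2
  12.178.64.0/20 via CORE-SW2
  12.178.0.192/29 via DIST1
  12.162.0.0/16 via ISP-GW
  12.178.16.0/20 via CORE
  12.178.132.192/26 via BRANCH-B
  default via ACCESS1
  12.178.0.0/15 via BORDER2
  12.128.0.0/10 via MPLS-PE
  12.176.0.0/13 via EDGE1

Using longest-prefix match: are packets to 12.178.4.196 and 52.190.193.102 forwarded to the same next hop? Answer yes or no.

12.178.4.196: longest match 12.178.0.0/15 -> BORDER2
52.190.193.102: longest match 0.0.0.0/0 -> ACCESS1

no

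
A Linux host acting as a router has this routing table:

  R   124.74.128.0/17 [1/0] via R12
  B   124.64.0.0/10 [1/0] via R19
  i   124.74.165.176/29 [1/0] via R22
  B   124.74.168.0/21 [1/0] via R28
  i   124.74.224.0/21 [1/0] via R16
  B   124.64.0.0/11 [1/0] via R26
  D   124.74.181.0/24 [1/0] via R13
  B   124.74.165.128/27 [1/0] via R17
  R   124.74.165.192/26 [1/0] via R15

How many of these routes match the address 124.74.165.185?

3

Prefixes containing 124.74.165.185:
  124.64.0.0/10 (124.64.0.0 - 124.127.255.255)
  124.64.0.0/11 (124.64.0.0 - 124.95.255.255)
  124.74.128.0/17 (124.74.128.0 - 124.74.255.255)
Total matching entries: 3.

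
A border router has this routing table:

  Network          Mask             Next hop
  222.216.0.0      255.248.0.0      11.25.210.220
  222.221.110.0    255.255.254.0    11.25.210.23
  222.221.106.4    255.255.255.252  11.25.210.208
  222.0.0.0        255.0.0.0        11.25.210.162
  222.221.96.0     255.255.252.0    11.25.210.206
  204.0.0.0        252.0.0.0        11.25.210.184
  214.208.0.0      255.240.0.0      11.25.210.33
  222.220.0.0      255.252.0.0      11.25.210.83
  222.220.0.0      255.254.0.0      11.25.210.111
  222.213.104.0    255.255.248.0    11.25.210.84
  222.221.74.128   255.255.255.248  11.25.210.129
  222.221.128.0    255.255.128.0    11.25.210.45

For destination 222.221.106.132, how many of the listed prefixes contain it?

Prefixes containing 222.221.106.132:
  222.0.0.0/8 (222.0.0.0 - 222.255.255.255)
  222.216.0.0/13 (222.216.0.0 - 222.223.255.255)
  222.220.0.0/14 (222.220.0.0 - 222.223.255.255)
  222.220.0.0/15 (222.220.0.0 - 222.221.255.255)
Total matching entries: 4.

4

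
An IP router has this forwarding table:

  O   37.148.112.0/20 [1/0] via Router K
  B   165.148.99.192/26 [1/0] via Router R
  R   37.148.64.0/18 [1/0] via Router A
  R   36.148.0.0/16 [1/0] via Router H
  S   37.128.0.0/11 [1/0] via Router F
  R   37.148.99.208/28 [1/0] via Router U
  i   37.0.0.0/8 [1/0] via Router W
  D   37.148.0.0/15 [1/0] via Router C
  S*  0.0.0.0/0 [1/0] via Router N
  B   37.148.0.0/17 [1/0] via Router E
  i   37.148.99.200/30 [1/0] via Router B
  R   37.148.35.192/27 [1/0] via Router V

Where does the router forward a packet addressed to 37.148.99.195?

Router A

Routes whose prefix contains 37.148.99.195:
  0.0.0.0/0 (default, matches everything) -> Router N
  37.0.0.0/8 (37.0.0.0 - 37.255.255.255) -> Router W
  37.128.0.0/11 (37.128.0.0 - 37.159.255.255) -> Router F
  37.148.0.0/15 (37.148.0.0 - 37.149.255.255) -> Router C
  37.148.0.0/17 (37.148.0.0 - 37.148.127.255) -> Router E
  37.148.64.0/18 (37.148.64.0 - 37.148.127.255) -> Router A
More-specific entries that do NOT match:
  37.148.99.200/30 (37.148.99.200 - 37.148.99.203) does not contain 37.148.99.195
  37.148.99.208/28 (37.148.99.208 - 37.148.99.223) does not contain 37.148.99.195
  37.148.35.192/27 (37.148.35.192 - 37.148.35.223) does not contain 37.148.99.195
  165.148.99.192/26 (165.148.99.192 - 165.148.99.255) does not contain 37.148.99.195
  37.148.112.0/20 (37.148.112.0 - 37.148.127.255) does not contain 37.148.99.195
Longest matching prefix is /18 -> next hop Router A.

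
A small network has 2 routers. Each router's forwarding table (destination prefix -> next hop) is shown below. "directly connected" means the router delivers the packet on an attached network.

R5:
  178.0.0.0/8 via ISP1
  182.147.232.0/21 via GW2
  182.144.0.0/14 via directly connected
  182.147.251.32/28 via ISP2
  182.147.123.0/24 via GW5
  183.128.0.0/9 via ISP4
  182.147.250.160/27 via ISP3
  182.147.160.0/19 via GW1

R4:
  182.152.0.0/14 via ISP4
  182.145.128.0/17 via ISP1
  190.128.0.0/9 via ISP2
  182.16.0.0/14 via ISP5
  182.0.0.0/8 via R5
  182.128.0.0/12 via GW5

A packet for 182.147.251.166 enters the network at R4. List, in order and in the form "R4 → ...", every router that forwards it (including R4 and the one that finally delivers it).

R4 → R5

At R4: longest match for 182.147.251.166 is 182.0.0.0/8 -> R5
At R5: longest match for 182.147.251.166 is 182.144.0.0/14 -> directly connected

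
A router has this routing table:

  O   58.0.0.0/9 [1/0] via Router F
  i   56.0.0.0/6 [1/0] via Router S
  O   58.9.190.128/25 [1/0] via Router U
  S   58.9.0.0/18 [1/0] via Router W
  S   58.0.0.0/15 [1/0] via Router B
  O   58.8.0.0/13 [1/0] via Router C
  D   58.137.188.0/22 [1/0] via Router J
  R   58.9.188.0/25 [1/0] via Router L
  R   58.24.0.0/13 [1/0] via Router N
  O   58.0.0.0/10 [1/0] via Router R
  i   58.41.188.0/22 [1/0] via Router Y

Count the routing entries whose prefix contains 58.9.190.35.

Prefixes containing 58.9.190.35:
  56.0.0.0/6 (56.0.0.0 - 59.255.255.255)
  58.0.0.0/9 (58.0.0.0 - 58.127.255.255)
  58.0.0.0/10 (58.0.0.0 - 58.63.255.255)
  58.8.0.0/13 (58.8.0.0 - 58.15.255.255)
Total matching entries: 4.

4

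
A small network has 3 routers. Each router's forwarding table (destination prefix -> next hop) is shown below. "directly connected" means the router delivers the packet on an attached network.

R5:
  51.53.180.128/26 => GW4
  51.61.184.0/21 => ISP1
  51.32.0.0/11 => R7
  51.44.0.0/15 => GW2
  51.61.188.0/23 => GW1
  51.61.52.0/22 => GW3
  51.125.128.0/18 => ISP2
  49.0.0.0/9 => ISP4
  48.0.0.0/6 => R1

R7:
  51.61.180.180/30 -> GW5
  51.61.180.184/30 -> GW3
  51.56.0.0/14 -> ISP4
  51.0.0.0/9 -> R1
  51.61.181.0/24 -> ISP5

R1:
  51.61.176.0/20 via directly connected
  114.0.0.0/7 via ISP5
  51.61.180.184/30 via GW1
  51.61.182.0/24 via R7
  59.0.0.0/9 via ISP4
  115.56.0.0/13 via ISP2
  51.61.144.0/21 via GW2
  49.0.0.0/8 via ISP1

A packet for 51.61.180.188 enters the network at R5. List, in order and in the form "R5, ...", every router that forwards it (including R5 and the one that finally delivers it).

R5, R7, R1

At R5: longest match for 51.61.180.188 is 51.32.0.0/11 -> R7
At R7: longest match for 51.61.180.188 is 51.0.0.0/9 -> R1
At R1: longest match for 51.61.180.188 is 51.61.176.0/20 -> directly connected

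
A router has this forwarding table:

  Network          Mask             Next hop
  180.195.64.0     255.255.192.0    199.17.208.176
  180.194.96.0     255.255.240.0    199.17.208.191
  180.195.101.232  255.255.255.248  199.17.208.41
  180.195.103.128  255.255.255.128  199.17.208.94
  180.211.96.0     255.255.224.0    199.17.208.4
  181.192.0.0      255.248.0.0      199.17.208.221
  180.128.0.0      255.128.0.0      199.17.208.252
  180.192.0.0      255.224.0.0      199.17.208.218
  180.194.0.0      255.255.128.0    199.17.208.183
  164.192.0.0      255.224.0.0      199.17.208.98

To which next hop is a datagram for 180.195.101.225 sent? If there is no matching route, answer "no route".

Routes whose prefix contains 180.195.101.225:
  180.128.0.0/9 (180.128.0.0 - 180.255.255.255) -> 199.17.208.252
  180.192.0.0/11 (180.192.0.0 - 180.223.255.255) -> 199.17.208.218
  180.195.64.0/18 (180.195.64.0 - 180.195.127.255) -> 199.17.208.176
More-specific entries that do NOT match:
  180.195.101.232/29 (180.195.101.232 - 180.195.101.239) does not contain 180.195.101.225
  180.195.103.128/25 (180.195.103.128 - 180.195.103.255) does not contain 180.195.101.225
  180.194.96.0/20 (180.194.96.0 - 180.194.111.255) does not contain 180.195.101.225
  180.211.96.0/19 (180.211.96.0 - 180.211.127.255) does not contain 180.195.101.225
Longest matching prefix is /18 -> next hop 199.17.208.176.

199.17.208.176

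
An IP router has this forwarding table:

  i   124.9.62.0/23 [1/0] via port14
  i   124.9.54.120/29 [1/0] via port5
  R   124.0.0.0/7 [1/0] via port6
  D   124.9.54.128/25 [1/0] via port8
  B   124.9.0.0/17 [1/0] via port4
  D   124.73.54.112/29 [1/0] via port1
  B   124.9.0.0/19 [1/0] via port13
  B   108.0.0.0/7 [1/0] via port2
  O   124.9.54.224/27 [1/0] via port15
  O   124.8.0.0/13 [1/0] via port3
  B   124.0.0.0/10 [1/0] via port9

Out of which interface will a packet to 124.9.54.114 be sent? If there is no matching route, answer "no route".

port4

Routes whose prefix contains 124.9.54.114:
  124.0.0.0/7 (124.0.0.0 - 125.255.255.255) -> port6
  124.0.0.0/10 (124.0.0.0 - 124.63.255.255) -> port9
  124.8.0.0/13 (124.8.0.0 - 124.15.255.255) -> port3
  124.9.0.0/17 (124.9.0.0 - 124.9.127.255) -> port4
More-specific entries that do NOT match:
  124.9.54.120/29 (124.9.54.120 - 124.9.54.127) does not contain 124.9.54.114
  124.73.54.112/29 (124.73.54.112 - 124.73.54.119) does not contain 124.9.54.114
  124.9.54.224/27 (124.9.54.224 - 124.9.54.255) does not contain 124.9.54.114
  124.9.54.128/25 (124.9.54.128 - 124.9.54.255) does not contain 124.9.54.114
  124.9.62.0/23 (124.9.62.0 - 124.9.63.255) does not contain 124.9.54.114
  124.9.0.0/19 (124.9.0.0 - 124.9.31.255) does not contain 124.9.54.114
Longest matching prefix is /17 -> interface port4.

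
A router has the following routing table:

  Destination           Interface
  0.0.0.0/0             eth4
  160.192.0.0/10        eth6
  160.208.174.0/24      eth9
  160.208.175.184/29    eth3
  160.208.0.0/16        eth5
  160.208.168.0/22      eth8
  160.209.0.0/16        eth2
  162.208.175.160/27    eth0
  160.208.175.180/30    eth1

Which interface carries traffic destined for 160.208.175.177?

eth5

Routes whose prefix contains 160.208.175.177:
  0.0.0.0/0 (default, matches everything) -> eth4
  160.192.0.0/10 (160.192.0.0 - 160.255.255.255) -> eth6
  160.208.0.0/16 (160.208.0.0 - 160.208.255.255) -> eth5
More-specific entries that do NOT match:
  160.208.175.180/30 (160.208.175.180 - 160.208.175.183) does not contain 160.208.175.177
  160.208.175.184/29 (160.208.175.184 - 160.208.175.191) does not contain 160.208.175.177
  162.208.175.160/27 (162.208.175.160 - 162.208.175.191) does not contain 160.208.175.177
  160.208.174.0/24 (160.208.174.0 - 160.208.174.255) does not contain 160.208.175.177
  160.208.168.0/22 (160.208.168.0 - 160.208.171.255) does not contain 160.208.175.177
Longest matching prefix is /16 -> interface eth5.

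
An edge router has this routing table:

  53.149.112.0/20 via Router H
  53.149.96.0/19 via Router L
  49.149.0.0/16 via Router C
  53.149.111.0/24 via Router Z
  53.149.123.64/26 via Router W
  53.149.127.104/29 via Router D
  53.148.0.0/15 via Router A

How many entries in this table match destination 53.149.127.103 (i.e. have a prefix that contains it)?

3

Prefixes containing 53.149.127.103:
  53.148.0.0/15 (53.148.0.0 - 53.149.255.255)
  53.149.96.0/19 (53.149.96.0 - 53.149.127.255)
  53.149.112.0/20 (53.149.112.0 - 53.149.127.255)
Total matching entries: 3.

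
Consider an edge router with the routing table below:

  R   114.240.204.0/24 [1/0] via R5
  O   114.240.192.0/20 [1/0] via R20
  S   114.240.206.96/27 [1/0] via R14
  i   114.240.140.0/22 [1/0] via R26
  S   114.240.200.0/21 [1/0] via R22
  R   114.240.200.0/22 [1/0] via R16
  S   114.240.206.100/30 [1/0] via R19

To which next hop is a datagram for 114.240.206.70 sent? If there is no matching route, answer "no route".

Routes whose prefix contains 114.240.206.70:
  114.240.192.0/20 (114.240.192.0 - 114.240.207.255) -> R20
  114.240.200.0/21 (114.240.200.0 - 114.240.207.255) -> R22
More-specific entries that do NOT match:
  114.240.206.100/30 (114.240.206.100 - 114.240.206.103) does not contain 114.240.206.70
  114.240.206.96/27 (114.240.206.96 - 114.240.206.127) does not contain 114.240.206.70
  114.240.204.0/24 (114.240.204.0 - 114.240.204.255) does not contain 114.240.206.70
  114.240.140.0/22 (114.240.140.0 - 114.240.143.255) does not contain 114.240.206.70
  114.240.200.0/22 (114.240.200.0 - 114.240.203.255) does not contain 114.240.206.70
Longest matching prefix is /21 -> next hop R22.

R22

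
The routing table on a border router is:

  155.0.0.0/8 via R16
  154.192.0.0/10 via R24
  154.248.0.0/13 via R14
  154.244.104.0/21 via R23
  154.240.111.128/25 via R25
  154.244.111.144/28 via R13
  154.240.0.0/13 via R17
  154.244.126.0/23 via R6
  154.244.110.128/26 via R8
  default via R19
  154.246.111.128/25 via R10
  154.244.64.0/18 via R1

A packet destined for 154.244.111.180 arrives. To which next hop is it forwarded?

R23

Routes whose prefix contains 154.244.111.180:
  0.0.0.0/0 (default, matches everything) -> R19
  154.192.0.0/10 (154.192.0.0 - 154.255.255.255) -> R24
  154.240.0.0/13 (154.240.0.0 - 154.247.255.255) -> R17
  154.244.64.0/18 (154.244.64.0 - 154.244.127.255) -> R1
  154.244.104.0/21 (154.244.104.0 - 154.244.111.255) -> R23
More-specific entries that do NOT match:
  154.244.111.144/28 (154.244.111.144 - 154.244.111.159) does not contain 154.244.111.180
  154.244.110.128/26 (154.244.110.128 - 154.244.110.191) does not contain 154.244.111.180
  154.240.111.128/25 (154.240.111.128 - 154.240.111.255) does not contain 154.244.111.180
  154.246.111.128/25 (154.246.111.128 - 154.246.111.255) does not contain 154.244.111.180
  154.244.126.0/23 (154.244.126.0 - 154.244.127.255) does not contain 154.244.111.180
Longest matching prefix is /21 -> next hop R23.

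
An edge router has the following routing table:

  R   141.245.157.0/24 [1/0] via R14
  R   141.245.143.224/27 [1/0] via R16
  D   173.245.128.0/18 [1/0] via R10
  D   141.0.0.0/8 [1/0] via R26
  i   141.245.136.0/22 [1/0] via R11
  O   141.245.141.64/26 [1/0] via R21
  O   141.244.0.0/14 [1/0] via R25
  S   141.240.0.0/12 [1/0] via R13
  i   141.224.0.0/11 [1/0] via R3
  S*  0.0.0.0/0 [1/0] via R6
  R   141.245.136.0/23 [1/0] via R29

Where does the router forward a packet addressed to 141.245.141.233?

Routes whose prefix contains 141.245.141.233:
  0.0.0.0/0 (default, matches everything) -> R6
  141.0.0.0/8 (141.0.0.0 - 141.255.255.255) -> R26
  141.224.0.0/11 (141.224.0.0 - 141.255.255.255) -> R3
  141.240.0.0/12 (141.240.0.0 - 141.255.255.255) -> R13
  141.244.0.0/14 (141.244.0.0 - 141.247.255.255) -> R25
More-specific entries that do NOT match:
  141.245.143.224/27 (141.245.143.224 - 141.245.143.255) does not contain 141.245.141.233
  141.245.141.64/26 (141.245.141.64 - 141.245.141.127) does not contain 141.245.141.233
  141.245.157.0/24 (141.245.157.0 - 141.245.157.255) does not contain 141.245.141.233
  141.245.136.0/23 (141.245.136.0 - 141.245.137.255) does not contain 141.245.141.233
  141.245.136.0/22 (141.245.136.0 - 141.245.139.255) does not contain 141.245.141.233
  173.245.128.0/18 (173.245.128.0 - 173.245.191.255) does not contain 141.245.141.233
Longest matching prefix is /14 -> next hop R25.

R25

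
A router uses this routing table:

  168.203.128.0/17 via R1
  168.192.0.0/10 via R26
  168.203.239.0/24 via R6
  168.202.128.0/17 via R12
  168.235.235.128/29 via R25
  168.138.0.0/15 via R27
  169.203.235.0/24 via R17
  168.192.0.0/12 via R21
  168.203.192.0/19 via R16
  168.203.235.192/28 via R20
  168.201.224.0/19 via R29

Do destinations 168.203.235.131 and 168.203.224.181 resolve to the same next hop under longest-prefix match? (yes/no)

yes

168.203.235.131: longest match 168.203.128.0/17 -> R1
168.203.224.181: longest match 168.203.128.0/17 -> R1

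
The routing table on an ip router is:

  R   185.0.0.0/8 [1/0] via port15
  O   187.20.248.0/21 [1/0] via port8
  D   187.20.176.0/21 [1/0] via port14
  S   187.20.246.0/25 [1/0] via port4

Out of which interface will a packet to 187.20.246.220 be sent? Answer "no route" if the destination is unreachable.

No entry's prefix contains 187.20.246.220; there is no default route.

no route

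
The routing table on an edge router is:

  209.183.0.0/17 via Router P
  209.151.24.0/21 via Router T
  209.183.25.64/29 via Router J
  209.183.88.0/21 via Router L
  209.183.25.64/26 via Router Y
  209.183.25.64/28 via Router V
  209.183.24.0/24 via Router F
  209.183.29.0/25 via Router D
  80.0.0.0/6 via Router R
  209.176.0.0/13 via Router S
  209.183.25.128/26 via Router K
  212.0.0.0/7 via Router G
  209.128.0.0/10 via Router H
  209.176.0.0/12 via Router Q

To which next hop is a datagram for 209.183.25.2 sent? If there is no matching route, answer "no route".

Routes whose prefix contains 209.183.25.2:
  209.128.0.0/10 (209.128.0.0 - 209.191.255.255) -> Router H
  209.176.0.0/12 (209.176.0.0 - 209.191.255.255) -> Router Q
  209.176.0.0/13 (209.176.0.0 - 209.183.255.255) -> Router S
  209.183.0.0/17 (209.183.0.0 - 209.183.127.255) -> Router P
More-specific entries that do NOT match:
  209.183.25.64/29 (209.183.25.64 - 209.183.25.71) does not contain 209.183.25.2
  209.183.25.64/28 (209.183.25.64 - 209.183.25.79) does not contain 209.183.25.2
  209.183.25.64/26 (209.183.25.64 - 209.183.25.127) does not contain 209.183.25.2
  209.183.25.128/26 (209.183.25.128 - 209.183.25.191) does not contain 209.183.25.2
  209.183.29.0/25 (209.183.29.0 - 209.183.29.127) does not contain 209.183.25.2
  209.183.24.0/24 (209.183.24.0 - 209.183.24.255) does not contain 209.183.25.2
  209.151.24.0/21 (209.151.24.0 - 209.151.31.255) does not contain 209.183.25.2
  209.183.88.0/21 (209.183.88.0 - 209.183.95.255) does not contain 209.183.25.2
Longest matching prefix is /17 -> next hop Router P.

Router P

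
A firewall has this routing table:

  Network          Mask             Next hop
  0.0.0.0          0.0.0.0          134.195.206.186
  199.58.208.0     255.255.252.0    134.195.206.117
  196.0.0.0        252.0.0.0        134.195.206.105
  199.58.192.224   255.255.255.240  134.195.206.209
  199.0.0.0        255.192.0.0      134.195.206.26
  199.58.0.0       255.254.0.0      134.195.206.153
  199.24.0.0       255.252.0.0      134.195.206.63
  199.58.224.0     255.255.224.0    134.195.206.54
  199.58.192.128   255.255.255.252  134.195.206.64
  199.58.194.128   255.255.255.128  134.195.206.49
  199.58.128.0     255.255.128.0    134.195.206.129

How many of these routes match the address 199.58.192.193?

Prefixes containing 199.58.192.193:
  0.0.0.0/0 (default, matches everything)
  196.0.0.0/6 (196.0.0.0 - 199.255.255.255)
  199.0.0.0/10 (199.0.0.0 - 199.63.255.255)
  199.58.0.0/15 (199.58.0.0 - 199.59.255.255)
  199.58.128.0/17 (199.58.128.0 - 199.58.255.255)
Total matching entries: 5.

5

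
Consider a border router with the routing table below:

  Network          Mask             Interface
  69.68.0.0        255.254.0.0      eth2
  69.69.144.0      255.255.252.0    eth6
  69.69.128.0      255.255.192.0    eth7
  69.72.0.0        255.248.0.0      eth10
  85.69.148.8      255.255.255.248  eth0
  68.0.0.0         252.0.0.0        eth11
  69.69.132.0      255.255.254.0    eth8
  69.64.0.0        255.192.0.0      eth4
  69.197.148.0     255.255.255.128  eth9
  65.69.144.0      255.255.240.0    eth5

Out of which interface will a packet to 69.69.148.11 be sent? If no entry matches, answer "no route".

Routes whose prefix contains 69.69.148.11:
  68.0.0.0/6 (68.0.0.0 - 71.255.255.255) -> eth11
  69.64.0.0/10 (69.64.0.0 - 69.127.255.255) -> eth4
  69.68.0.0/15 (69.68.0.0 - 69.69.255.255) -> eth2
  69.69.128.0/18 (69.69.128.0 - 69.69.191.255) -> eth7
More-specific entries that do NOT match:
  85.69.148.8/29 (85.69.148.8 - 85.69.148.15) does not contain 69.69.148.11
  69.197.148.0/25 (69.197.148.0 - 69.197.148.127) does not contain 69.69.148.11
  69.69.132.0/23 (69.69.132.0 - 69.69.133.255) does not contain 69.69.148.11
  69.69.144.0/22 (69.69.144.0 - 69.69.147.255) does not contain 69.69.148.11
  65.69.144.0/20 (65.69.144.0 - 65.69.159.255) does not contain 69.69.148.11
Longest matching prefix is /18 -> interface eth7.

eth7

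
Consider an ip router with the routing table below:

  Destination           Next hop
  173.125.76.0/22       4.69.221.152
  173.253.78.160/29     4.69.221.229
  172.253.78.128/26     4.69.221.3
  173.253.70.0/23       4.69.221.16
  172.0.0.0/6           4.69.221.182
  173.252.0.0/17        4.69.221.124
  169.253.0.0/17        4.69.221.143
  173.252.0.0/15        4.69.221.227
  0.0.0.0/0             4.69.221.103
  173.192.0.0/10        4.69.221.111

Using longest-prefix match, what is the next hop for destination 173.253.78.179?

Routes whose prefix contains 173.253.78.179:
  0.0.0.0/0 (default, matches everything) -> 4.69.221.103
  172.0.0.0/6 (172.0.0.0 - 175.255.255.255) -> 4.69.221.182
  173.192.0.0/10 (173.192.0.0 - 173.255.255.255) -> 4.69.221.111
  173.252.0.0/15 (173.252.0.0 - 173.253.255.255) -> 4.69.221.227
More-specific entries that do NOT match:
  173.253.78.160/29 (173.253.78.160 - 173.253.78.167) does not contain 173.253.78.179
  172.253.78.128/26 (172.253.78.128 - 172.253.78.191) does not contain 173.253.78.179
  173.253.70.0/23 (173.253.70.0 - 173.253.71.255) does not contain 173.253.78.179
  173.125.76.0/22 (173.125.76.0 - 173.125.79.255) does not contain 173.253.78.179
  173.252.0.0/17 (173.252.0.0 - 173.252.127.255) does not contain 173.253.78.179
  169.253.0.0/17 (169.253.0.0 - 169.253.127.255) does not contain 173.253.78.179
Longest matching prefix is /15 -> next hop 4.69.221.227.

4.69.221.227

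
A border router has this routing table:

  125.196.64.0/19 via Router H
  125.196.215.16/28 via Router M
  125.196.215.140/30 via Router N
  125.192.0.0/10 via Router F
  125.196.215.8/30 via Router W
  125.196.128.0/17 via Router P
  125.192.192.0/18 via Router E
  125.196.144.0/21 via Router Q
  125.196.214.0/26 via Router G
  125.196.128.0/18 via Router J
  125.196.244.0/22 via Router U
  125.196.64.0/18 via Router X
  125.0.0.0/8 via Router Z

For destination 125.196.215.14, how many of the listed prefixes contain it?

3

Prefixes containing 125.196.215.14:
  125.0.0.0/8 (125.0.0.0 - 125.255.255.255)
  125.192.0.0/10 (125.192.0.0 - 125.255.255.255)
  125.196.128.0/17 (125.196.128.0 - 125.196.255.255)
Total matching entries: 3.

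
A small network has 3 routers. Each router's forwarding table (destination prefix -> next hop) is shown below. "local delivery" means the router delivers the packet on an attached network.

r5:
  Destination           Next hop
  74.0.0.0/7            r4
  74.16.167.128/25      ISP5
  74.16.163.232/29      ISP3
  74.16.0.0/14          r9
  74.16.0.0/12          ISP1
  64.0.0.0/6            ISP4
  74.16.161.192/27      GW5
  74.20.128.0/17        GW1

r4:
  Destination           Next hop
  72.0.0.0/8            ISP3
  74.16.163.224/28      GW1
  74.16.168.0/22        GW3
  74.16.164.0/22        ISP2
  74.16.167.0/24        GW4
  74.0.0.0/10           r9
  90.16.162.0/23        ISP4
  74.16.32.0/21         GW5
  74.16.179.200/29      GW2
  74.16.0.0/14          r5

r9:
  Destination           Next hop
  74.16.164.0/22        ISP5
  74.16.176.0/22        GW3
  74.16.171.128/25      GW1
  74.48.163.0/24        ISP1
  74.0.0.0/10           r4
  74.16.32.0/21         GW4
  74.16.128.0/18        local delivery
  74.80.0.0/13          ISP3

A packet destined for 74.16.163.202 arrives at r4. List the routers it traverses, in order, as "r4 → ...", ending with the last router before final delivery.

r4 → r5 → r9

At r4: longest match for 74.16.163.202 is 74.16.0.0/14 -> r5
At r5: longest match for 74.16.163.202 is 74.16.0.0/14 -> r9
At r9: longest match for 74.16.163.202 is 74.16.128.0/18 -> local delivery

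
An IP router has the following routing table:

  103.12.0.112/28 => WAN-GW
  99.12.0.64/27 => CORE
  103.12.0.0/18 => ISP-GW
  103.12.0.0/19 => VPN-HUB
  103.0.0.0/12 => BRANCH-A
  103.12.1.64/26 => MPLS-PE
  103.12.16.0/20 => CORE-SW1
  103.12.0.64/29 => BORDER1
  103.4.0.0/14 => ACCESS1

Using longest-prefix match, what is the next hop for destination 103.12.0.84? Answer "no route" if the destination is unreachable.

VPN-HUB

Routes whose prefix contains 103.12.0.84:
  103.0.0.0/12 (103.0.0.0 - 103.15.255.255) -> BRANCH-A
  103.12.0.0/18 (103.12.0.0 - 103.12.63.255) -> ISP-GW
  103.12.0.0/19 (103.12.0.0 - 103.12.31.255) -> VPN-HUB
More-specific entries that do NOT match:
  103.12.0.64/29 (103.12.0.64 - 103.12.0.71) does not contain 103.12.0.84
  103.12.0.112/28 (103.12.0.112 - 103.12.0.127) does not contain 103.12.0.84
  99.12.0.64/27 (99.12.0.64 - 99.12.0.95) does not contain 103.12.0.84
  103.12.1.64/26 (103.12.1.64 - 103.12.1.127) does not contain 103.12.0.84
  103.12.16.0/20 (103.12.16.0 - 103.12.31.255) does not contain 103.12.0.84
Longest matching prefix is /19 -> next hop VPN-HUB.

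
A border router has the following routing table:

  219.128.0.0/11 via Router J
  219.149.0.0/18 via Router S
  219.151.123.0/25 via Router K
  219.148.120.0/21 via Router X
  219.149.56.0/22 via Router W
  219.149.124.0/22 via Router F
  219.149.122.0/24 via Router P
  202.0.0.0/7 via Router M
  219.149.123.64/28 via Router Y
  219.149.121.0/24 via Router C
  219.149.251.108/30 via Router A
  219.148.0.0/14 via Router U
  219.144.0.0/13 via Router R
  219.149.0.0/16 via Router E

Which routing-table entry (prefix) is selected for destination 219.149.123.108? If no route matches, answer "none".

219.149.0.0/16

Entries matching 219.149.123.108:
  219.128.0.0/11 (219.128.0.0 - 219.159.255.255)
  219.144.0.0/13 (219.144.0.0 - 219.151.255.255)
  219.148.0.0/14 (219.148.0.0 - 219.151.255.255)
  219.149.0.0/16 (219.149.0.0 - 219.149.255.255)
Most specific is 219.149.0.0/16.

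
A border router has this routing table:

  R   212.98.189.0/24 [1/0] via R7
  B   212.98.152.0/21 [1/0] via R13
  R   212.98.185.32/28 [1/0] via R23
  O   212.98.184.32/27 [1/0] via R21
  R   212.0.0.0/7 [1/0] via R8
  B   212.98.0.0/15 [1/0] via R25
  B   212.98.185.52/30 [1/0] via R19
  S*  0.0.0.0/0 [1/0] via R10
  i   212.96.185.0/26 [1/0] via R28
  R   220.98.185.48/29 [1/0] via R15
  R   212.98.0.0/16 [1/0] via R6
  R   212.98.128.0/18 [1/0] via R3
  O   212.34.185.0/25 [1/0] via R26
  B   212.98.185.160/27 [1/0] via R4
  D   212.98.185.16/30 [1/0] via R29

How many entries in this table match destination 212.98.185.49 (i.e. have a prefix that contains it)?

Prefixes containing 212.98.185.49:
  0.0.0.0/0 (default, matches everything)
  212.0.0.0/7 (212.0.0.0 - 213.255.255.255)
  212.98.0.0/15 (212.98.0.0 - 212.99.255.255)
  212.98.0.0/16 (212.98.0.0 - 212.98.255.255)
  212.98.128.0/18 (212.98.128.0 - 212.98.191.255)
Total matching entries: 5.

5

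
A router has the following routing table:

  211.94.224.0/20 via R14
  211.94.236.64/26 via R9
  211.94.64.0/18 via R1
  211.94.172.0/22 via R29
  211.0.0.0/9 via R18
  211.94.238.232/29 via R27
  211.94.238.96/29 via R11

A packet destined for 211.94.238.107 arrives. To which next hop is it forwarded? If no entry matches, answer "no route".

R14

Routes whose prefix contains 211.94.238.107:
  211.0.0.0/9 (211.0.0.0 - 211.127.255.255) -> R18
  211.94.224.0/20 (211.94.224.0 - 211.94.239.255) -> R14
More-specific entries that do NOT match:
  211.94.238.232/29 (211.94.238.232 - 211.94.238.239) does not contain 211.94.238.107
  211.94.238.96/29 (211.94.238.96 - 211.94.238.103) does not contain 211.94.238.107
  211.94.236.64/26 (211.94.236.64 - 211.94.236.127) does not contain 211.94.238.107
  211.94.172.0/22 (211.94.172.0 - 211.94.175.255) does not contain 211.94.238.107
Longest matching prefix is /20 -> next hop R14.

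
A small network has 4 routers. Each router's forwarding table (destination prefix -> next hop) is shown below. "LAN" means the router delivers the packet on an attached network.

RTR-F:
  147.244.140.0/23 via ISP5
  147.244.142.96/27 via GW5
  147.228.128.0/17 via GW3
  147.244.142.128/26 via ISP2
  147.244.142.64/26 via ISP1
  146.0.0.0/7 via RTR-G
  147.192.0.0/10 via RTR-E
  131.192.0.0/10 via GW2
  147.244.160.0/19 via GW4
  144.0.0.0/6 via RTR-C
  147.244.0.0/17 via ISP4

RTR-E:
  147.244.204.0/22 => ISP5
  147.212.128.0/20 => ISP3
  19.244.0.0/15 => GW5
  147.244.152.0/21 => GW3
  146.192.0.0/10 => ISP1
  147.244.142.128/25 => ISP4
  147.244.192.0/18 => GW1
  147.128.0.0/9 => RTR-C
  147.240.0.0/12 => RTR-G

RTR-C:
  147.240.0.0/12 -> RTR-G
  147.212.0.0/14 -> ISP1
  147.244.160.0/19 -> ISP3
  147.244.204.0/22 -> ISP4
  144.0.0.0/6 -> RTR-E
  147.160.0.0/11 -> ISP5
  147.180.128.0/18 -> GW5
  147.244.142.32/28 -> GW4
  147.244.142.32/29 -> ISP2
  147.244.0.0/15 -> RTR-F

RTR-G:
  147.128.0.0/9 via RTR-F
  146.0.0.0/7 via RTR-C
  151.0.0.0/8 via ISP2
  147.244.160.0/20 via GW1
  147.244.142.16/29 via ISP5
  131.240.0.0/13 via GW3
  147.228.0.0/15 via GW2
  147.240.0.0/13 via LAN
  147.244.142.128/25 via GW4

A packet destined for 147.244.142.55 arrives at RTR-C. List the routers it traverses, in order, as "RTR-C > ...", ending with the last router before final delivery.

At RTR-C: longest match for 147.244.142.55 is 147.244.0.0/15 -> RTR-F
At RTR-F: longest match for 147.244.142.55 is 147.192.0.0/10 -> RTR-E
At RTR-E: longest match for 147.244.142.55 is 147.240.0.0/12 -> RTR-G
At RTR-G: longest match for 147.244.142.55 is 147.240.0.0/13 -> LAN

RTR-C > RTR-F > RTR-E > RTR-G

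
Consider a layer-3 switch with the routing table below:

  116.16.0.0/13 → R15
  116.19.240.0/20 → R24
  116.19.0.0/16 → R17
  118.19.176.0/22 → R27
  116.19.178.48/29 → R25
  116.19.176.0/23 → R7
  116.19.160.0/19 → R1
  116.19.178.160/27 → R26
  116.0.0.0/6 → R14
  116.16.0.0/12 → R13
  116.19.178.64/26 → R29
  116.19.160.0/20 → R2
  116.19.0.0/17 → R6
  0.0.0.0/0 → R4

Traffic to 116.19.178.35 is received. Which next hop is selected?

R1

Routes whose prefix contains 116.19.178.35:
  0.0.0.0/0 (default, matches everything) -> R4
  116.0.0.0/6 (116.0.0.0 - 119.255.255.255) -> R14
  116.16.0.0/12 (116.16.0.0 - 116.31.255.255) -> R13
  116.16.0.0/13 (116.16.0.0 - 116.23.255.255) -> R15
  116.19.0.0/16 (116.19.0.0 - 116.19.255.255) -> R17
  116.19.160.0/19 (116.19.160.0 - 116.19.191.255) -> R1
More-specific entries that do NOT match:
  116.19.178.48/29 (116.19.178.48 - 116.19.178.55) does not contain 116.19.178.35
  116.19.178.160/27 (116.19.178.160 - 116.19.178.191) does not contain 116.19.178.35
  116.19.178.64/26 (116.19.178.64 - 116.19.178.127) does not contain 116.19.178.35
  116.19.176.0/23 (116.19.176.0 - 116.19.177.255) does not contain 116.19.178.35
  118.19.176.0/22 (118.19.176.0 - 118.19.179.255) does not contain 116.19.178.35
  116.19.240.0/20 (116.19.240.0 - 116.19.255.255) does not contain 116.19.178.35
  116.19.160.0/20 (116.19.160.0 - 116.19.175.255) does not contain 116.19.178.35
Longest matching prefix is /19 -> next hop R1.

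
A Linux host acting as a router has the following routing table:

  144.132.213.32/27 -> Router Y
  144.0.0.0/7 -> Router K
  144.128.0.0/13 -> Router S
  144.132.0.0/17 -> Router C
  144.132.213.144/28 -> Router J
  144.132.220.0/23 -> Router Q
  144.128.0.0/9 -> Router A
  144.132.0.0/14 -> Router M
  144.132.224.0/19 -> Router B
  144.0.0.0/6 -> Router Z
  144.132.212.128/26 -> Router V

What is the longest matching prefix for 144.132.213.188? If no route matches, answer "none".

144.132.0.0/14

Entries matching 144.132.213.188:
  144.0.0.0/6 (144.0.0.0 - 147.255.255.255)
  144.0.0.0/7 (144.0.0.0 - 145.255.255.255)
  144.128.0.0/9 (144.128.0.0 - 144.255.255.255)
  144.128.0.0/13 (144.128.0.0 - 144.135.255.255)
  144.132.0.0/14 (144.132.0.0 - 144.135.255.255)
Most specific is 144.132.0.0/14.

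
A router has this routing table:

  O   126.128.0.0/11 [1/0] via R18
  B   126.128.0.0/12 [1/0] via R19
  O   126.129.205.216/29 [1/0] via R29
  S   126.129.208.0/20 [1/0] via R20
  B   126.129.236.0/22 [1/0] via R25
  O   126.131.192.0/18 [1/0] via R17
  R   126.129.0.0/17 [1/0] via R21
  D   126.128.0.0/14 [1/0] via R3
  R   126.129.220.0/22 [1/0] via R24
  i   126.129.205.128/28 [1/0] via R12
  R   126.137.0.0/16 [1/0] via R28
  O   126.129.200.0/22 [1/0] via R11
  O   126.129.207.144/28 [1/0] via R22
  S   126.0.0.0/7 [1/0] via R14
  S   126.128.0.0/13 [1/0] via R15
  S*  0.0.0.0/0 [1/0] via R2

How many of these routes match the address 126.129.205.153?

6

Prefixes containing 126.129.205.153:
  0.0.0.0/0 (default, matches everything)
  126.0.0.0/7 (126.0.0.0 - 127.255.255.255)
  126.128.0.0/11 (126.128.0.0 - 126.159.255.255)
  126.128.0.0/12 (126.128.0.0 - 126.143.255.255)
  126.128.0.0/13 (126.128.0.0 - 126.135.255.255)
  126.128.0.0/14 (126.128.0.0 - 126.131.255.255)
Total matching entries: 6.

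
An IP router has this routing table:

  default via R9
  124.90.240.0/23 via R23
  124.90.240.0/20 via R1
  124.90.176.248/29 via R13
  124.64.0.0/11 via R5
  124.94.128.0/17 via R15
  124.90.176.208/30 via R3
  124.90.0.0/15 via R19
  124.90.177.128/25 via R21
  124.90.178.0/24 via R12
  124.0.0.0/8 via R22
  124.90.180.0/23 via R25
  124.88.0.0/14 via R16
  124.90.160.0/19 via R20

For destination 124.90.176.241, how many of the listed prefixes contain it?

Prefixes containing 124.90.176.241:
  0.0.0.0/0 (default, matches everything)
  124.0.0.0/8 (124.0.0.0 - 124.255.255.255)
  124.64.0.0/11 (124.64.0.0 - 124.95.255.255)
  124.88.0.0/14 (124.88.0.0 - 124.91.255.255)
  124.90.0.0/15 (124.90.0.0 - 124.91.255.255)
  124.90.160.0/19 (124.90.160.0 - 124.90.191.255)
Total matching entries: 6.

6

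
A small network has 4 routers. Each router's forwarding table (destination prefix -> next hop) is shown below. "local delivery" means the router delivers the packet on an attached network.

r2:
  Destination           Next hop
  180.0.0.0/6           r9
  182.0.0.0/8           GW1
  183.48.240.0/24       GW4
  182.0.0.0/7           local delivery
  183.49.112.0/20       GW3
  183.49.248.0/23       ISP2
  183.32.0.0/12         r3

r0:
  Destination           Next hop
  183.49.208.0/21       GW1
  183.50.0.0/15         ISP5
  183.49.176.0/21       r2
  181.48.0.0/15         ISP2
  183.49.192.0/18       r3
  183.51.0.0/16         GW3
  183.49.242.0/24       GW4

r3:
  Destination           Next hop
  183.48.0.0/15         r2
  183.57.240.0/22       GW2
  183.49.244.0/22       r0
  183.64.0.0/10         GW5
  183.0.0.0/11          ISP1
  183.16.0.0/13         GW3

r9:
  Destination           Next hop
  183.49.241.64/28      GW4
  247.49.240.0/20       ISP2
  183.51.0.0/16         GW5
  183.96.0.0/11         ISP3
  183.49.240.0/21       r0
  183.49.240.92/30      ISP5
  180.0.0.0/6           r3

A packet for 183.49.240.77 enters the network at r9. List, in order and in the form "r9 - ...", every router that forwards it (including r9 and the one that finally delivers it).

r9 - r0 - r3 - r2

At r9: longest match for 183.49.240.77 is 183.49.240.0/21 -> r0
At r0: longest match for 183.49.240.77 is 183.49.192.0/18 -> r3
At r3: longest match for 183.49.240.77 is 183.48.0.0/15 -> r2
At r2: longest match for 183.49.240.77 is 182.0.0.0/7 -> local delivery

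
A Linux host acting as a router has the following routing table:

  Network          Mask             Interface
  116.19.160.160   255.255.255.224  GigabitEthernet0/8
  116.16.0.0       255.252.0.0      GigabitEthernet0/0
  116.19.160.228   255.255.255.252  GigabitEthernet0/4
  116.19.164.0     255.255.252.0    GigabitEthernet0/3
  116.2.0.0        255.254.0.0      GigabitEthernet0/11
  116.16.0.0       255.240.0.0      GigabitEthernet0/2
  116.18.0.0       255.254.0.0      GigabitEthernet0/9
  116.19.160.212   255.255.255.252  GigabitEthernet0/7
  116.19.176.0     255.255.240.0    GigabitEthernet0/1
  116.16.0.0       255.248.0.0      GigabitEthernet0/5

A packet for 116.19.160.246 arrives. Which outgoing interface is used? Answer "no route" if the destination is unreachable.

Routes whose prefix contains 116.19.160.246:
  116.16.0.0/12 (116.16.0.0 - 116.31.255.255) -> GigabitEthernet0/2
  116.16.0.0/13 (116.16.0.0 - 116.23.255.255) -> GigabitEthernet0/5
  116.16.0.0/14 (116.16.0.0 - 116.19.255.255) -> GigabitEthernet0/0
  116.18.0.0/15 (116.18.0.0 - 116.19.255.255) -> GigabitEthernet0/9
More-specific entries that do NOT match:
  116.19.160.228/30 (116.19.160.228 - 116.19.160.231) does not contain 116.19.160.246
  116.19.160.212/30 (116.19.160.212 - 116.19.160.215) does not contain 116.19.160.246
  116.19.160.160/27 (116.19.160.160 - 116.19.160.191) does not contain 116.19.160.246
  116.19.164.0/22 (116.19.164.0 - 116.19.167.255) does not contain 116.19.160.246
  116.19.176.0/20 (116.19.176.0 - 116.19.191.255) does not contain 116.19.160.246
Longest matching prefix is /15 -> interface GigabitEthernet0/9.

GigabitEthernet0/9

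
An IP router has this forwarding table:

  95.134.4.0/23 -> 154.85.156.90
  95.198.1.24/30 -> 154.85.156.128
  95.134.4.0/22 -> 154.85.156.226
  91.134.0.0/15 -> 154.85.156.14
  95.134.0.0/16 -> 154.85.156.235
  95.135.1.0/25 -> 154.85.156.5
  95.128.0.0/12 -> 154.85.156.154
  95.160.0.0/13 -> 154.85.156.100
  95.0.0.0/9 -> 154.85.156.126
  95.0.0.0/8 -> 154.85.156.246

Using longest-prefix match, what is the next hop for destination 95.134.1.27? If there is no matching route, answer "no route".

154.85.156.235

Routes whose prefix contains 95.134.1.27:
  95.0.0.0/8 (95.0.0.0 - 95.255.255.255) -> 154.85.156.246
  95.128.0.0/12 (95.128.0.0 - 95.143.255.255) -> 154.85.156.154
  95.134.0.0/16 (95.134.0.0 - 95.134.255.255) -> 154.85.156.235
More-specific entries that do NOT match:
  95.198.1.24/30 (95.198.1.24 - 95.198.1.27) does not contain 95.134.1.27
  95.135.1.0/25 (95.135.1.0 - 95.135.1.127) does not contain 95.134.1.27
  95.134.4.0/23 (95.134.4.0 - 95.134.5.255) does not contain 95.134.1.27
  95.134.4.0/22 (95.134.4.0 - 95.134.7.255) does not contain 95.134.1.27
Longest matching prefix is /16 -> next hop 154.85.156.235.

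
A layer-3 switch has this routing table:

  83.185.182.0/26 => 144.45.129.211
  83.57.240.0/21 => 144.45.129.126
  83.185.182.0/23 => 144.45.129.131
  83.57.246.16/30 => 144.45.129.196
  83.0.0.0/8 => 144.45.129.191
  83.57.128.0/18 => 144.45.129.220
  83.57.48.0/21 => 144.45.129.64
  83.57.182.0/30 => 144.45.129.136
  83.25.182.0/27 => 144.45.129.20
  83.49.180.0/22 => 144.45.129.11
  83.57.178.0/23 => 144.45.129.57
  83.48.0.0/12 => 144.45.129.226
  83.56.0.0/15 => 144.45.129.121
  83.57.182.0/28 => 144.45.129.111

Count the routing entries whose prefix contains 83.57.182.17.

4

Prefixes containing 83.57.182.17:
  83.0.0.0/8 (83.0.0.0 - 83.255.255.255)
  83.48.0.0/12 (83.48.0.0 - 83.63.255.255)
  83.56.0.0/15 (83.56.0.0 - 83.57.255.255)
  83.57.128.0/18 (83.57.128.0 - 83.57.191.255)
Total matching entries: 4.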